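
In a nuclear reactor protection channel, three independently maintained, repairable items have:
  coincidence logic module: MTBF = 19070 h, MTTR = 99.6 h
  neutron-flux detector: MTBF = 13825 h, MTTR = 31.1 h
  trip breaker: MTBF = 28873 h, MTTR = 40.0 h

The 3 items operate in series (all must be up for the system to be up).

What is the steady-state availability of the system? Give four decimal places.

0.9912

A(coincidence logic module) = MTBF/(MTBF+MTTR) = 19070/(19070+99.6) = 0.994804
A(neutron-flux detector) = MTBF/(MTBF+MTTR) = 13825/(13825+31.1) = 0.997756
A(trip breaker) = MTBF/(MTBF+MTTR) = 28873/(28873+40.0) = 0.998617
Series availability: 0.994804 × 0.997756 × 0.998617 = 0.9912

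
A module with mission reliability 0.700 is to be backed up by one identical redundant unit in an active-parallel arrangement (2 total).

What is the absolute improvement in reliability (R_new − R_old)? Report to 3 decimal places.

0.210

R_before = 0.700
R_after = 1 − (1 − 0.700)^2 = 0.910
ΔR = 0.910 − 0.700 = 0.210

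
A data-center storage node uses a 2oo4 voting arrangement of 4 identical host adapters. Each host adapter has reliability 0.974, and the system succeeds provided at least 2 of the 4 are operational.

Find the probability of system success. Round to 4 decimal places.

R = Σ_{i=2}^{4} C(4,i) p^i (1−p)^{4−i} with p = 0.974
C(4,2)·0.974^2·0.026^2 = 0.003848
C(4,3)·0.974^3·0.026^1 = 0.096097
C(4,4)·0.974^4·0.026^0 = 0.899986
Sum = 0.9999

0.9999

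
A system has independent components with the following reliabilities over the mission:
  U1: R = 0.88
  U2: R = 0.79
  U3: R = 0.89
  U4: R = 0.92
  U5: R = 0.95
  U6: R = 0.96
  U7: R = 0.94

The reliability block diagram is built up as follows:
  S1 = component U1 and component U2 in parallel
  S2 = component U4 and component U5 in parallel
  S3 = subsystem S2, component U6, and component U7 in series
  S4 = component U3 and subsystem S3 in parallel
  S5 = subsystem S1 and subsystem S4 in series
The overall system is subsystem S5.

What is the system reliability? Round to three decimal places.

0.964

Parallel (U1 and U2): 1 − (1 − 0.88000)(1 − 0.79000) = 0.97480
Parallel (U4 and U5): 1 − (1 − 0.92000)(1 − 0.95000) = 0.99600
Series ([0.99600], U6, and U7): 0.99600 × 0.96000 × 0.94000 = 0.89879
Parallel (U3 and [0.89879]): 1 − (1 − 0.89000)(1 − 0.89879) = 0.98887
Series ([0.97480] and [0.98887]): 0.97480 × 0.98887 = 0.964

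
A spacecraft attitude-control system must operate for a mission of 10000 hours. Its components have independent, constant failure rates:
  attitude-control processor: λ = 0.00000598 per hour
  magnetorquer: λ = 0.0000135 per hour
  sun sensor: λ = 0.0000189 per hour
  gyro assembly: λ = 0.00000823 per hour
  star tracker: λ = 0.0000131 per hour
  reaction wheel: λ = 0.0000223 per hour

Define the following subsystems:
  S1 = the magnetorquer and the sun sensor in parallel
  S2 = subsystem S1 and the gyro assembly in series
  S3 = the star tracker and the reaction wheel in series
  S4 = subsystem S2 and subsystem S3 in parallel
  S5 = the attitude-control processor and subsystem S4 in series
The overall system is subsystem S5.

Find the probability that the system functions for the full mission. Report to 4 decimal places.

R(attitude-control processor) = exp(−0.00000598 × 10000) = 0.941953
R(magnetorquer) = exp(−0.0000135 × 10000) = 0.873716
R(sun sensor) = exp(−0.0000189 × 10000) = 0.827787
R(gyro assembly) = exp(−0.00000823 × 10000) = 0.920996
R(star tracker) = exp(−0.0000131 × 10000) = 0.877218
R(reaction wheel) = exp(−0.0000223 × 10000) = 0.800115
Parallel (magnetorquer and sun sensor): 1 − (1 − 0.873716)(1 − 0.827787) = 0.978252
Series ([0.978252] and gyro assembly): 0.978252 × 0.920996 = 0.900966
Series (star tracker and reaction wheel): 0.877218 × 0.800115 = 0.701875
Parallel ([0.900966] and [0.701875]): 1 − (1 − 0.900966)(1 − 0.701875) = 0.970475
Series (attitude-control processor and [0.970475]): 0.941953 × 0.970475 = 0.9141

0.9141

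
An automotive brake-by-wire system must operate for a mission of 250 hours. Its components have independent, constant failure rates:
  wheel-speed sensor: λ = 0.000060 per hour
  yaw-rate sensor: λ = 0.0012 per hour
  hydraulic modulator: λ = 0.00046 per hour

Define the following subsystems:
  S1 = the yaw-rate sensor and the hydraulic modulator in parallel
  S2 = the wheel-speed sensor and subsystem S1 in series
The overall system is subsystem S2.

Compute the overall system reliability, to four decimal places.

R(wheel-speed sensor) = exp(−0.000060 × 250) = 0.985112
R(yaw-rate sensor) = exp(−0.0012 × 250) = 0.740818
R(hydraulic modulator) = exp(−0.00046 × 250) = 0.891366
Parallel (yaw-rate sensor and hydraulic modulator): 1 − (1 − 0.740818)(1 − 0.891366) = 0.971844
Series (wheel-speed sensor and [0.971844]): 0.985112 × 0.971844 = 0.9574

0.9574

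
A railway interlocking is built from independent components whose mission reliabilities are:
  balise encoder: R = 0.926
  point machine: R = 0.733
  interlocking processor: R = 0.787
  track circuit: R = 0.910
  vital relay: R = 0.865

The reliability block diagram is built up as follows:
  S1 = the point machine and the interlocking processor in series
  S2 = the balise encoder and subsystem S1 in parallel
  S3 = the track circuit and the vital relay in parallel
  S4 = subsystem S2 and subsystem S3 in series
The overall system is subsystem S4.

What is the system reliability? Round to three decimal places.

0.957

Series (point machine and interlocking processor): 0.73300 × 0.78700 = 0.57687
Parallel (balise encoder and [0.57687]): 1 − (1 − 0.92600)(1 − 0.57687) = 0.96869
Parallel (track circuit and vital relay): 1 − (1 − 0.91000)(1 − 0.86500) = 0.98785
Series ([0.96869] and [0.98785]): 0.96869 × 0.98785 = 0.957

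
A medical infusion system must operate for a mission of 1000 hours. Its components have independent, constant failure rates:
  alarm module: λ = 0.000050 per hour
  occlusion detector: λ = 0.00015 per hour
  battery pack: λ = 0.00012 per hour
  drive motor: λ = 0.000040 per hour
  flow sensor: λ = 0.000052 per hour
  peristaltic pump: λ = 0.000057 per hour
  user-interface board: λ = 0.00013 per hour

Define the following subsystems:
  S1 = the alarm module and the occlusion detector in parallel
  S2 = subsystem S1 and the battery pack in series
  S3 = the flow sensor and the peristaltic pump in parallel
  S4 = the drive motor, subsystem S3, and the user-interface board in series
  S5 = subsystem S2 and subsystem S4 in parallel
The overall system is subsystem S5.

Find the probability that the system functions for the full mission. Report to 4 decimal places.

0.9811

R(alarm module) = exp(−0.000050 × 1000) = 0.951229
R(occlusion detector) = exp(−0.00015 × 1000) = 0.860708
R(battery pack) = exp(−0.00012 × 1000) = 0.886920
R(drive motor) = exp(−0.000040 × 1000) = 0.960789
R(flow sensor) = exp(−0.000052 × 1000) = 0.949329
R(peristaltic pump) = exp(−0.000057 × 1000) = 0.944594
R(user-interface board) = exp(−0.00013 × 1000) = 0.878095
Parallel (alarm module and occlusion detector): 1 − (1 − 0.951229)(1 − 0.860708) = 0.993207
Series ([0.993207] and battery pack): 0.993207 × 0.886920 = 0.880895
Parallel (flow sensor and peristaltic pump): 1 − (1 − 0.949329)(1 − 0.944594) = 0.997193
Series (drive motor, [0.997193], and user-interface board): 0.960789 × 0.997193 × 0.878095 = 0.841296
Parallel ([0.880895] and [0.841296]): 1 − (1 − 0.880895)(1 − 0.841296) = 0.9811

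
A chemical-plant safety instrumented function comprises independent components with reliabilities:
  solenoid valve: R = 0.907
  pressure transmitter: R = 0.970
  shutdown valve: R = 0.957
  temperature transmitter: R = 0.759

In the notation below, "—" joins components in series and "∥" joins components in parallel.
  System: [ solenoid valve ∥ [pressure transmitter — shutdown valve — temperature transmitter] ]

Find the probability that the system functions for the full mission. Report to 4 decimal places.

Series (pressure transmitter, shutdown valve, and temperature transmitter): 0.970000 × 0.957000 × 0.759000 = 0.704572
Parallel (solenoid valve and [0.704572]): 1 − (1 − 0.907000)(1 − 0.704572) = 0.9725

0.9725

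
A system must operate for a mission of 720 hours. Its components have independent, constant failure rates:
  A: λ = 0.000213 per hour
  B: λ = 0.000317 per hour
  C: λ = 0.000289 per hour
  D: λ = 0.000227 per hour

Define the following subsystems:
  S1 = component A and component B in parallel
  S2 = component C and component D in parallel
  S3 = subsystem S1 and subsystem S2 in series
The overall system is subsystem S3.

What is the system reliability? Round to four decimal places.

0.9435

R(A) = exp(−0.000213 × 720) = 0.857821
R(B) = exp(−0.000317 × 720) = 0.795933
R(C) = exp(−0.000289 × 720) = 0.812142
R(D) = exp(−0.000227 × 720) = 0.849217
Parallel (A and B): 1 − (1 − 0.857821)(1 − 0.795933) = 0.970986
Parallel (C and D): 1 − (1 − 0.812142)(1 − 0.849217) = 0.971674
Series ([0.970986] and [0.971674]): 0.970986 × 0.971674 = 0.9435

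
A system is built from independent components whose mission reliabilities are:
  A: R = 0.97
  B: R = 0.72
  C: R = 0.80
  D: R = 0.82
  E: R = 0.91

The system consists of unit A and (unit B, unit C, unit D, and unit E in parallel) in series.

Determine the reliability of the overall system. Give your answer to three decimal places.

0.969

Parallel (B, C, D, and E): 1 − (1 − 0.72000)(1 − 0.80000)(1 − 0.82000)(1 − 0.91000) = 0.99909
Series (A and [0.99909]): 0.97000 × 0.99909 = 0.969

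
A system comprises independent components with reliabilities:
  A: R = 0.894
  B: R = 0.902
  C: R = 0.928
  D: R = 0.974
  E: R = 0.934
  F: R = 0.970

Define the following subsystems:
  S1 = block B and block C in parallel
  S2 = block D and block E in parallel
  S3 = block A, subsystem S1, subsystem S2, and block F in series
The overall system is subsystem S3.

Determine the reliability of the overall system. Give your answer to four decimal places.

0.8596

Parallel (B and C): 1 − (1 − 0.902000)(1 − 0.928000) = 0.992944
Parallel (D and E): 1 − (1 − 0.974000)(1 − 0.934000) = 0.998284
Series (A, [0.992944], [0.998284], and F): 0.894000 × 0.992944 × 0.998284 × 0.970000 = 0.8596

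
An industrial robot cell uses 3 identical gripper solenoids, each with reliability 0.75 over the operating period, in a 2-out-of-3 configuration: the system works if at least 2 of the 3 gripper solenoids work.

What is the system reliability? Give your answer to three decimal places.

R = Σ_{i=2}^{3} C(3,i) p^i (1−p)^{3−i} with p = 0.75
C(3,2)·0.75^2·0.25^1 = 0.42188
C(3,3)·0.75^3·0.25^0 = 0.42188
Sum = 0.844

0.844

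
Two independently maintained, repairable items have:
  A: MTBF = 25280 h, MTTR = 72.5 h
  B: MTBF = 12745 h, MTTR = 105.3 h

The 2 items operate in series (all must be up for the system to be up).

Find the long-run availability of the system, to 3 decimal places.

0.989

A(A) = MTBF/(MTBF+MTTR) = 25280/(25280+72.5) = 0.997140
A(B) = MTBF/(MTBF+MTTR) = 12745/(12745+105.3) = 0.991806
Series availability: 0.997140 × 0.991806 = 0.989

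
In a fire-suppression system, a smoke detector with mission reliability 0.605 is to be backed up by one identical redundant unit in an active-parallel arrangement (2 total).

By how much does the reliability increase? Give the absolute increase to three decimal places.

R_before = 0.605
R_after = 1 − (1 − 0.605)^2 = 0.844
ΔR = 0.844 − 0.605 = 0.239

0.239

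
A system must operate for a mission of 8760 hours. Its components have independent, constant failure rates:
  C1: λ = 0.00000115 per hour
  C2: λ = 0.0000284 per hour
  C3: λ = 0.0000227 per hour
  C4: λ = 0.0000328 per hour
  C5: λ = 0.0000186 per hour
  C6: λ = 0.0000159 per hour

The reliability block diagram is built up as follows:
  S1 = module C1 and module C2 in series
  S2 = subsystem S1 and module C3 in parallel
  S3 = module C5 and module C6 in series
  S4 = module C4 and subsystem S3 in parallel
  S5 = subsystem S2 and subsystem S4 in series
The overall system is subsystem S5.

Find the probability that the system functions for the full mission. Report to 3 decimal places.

R(C1) = exp(−0.00000115 × 8760) = 0.98998
R(C2) = exp(−0.0000284 × 8760) = 0.77975
R(C3) = exp(−0.0000227 × 8760) = 0.81967
R(C4) = exp(−0.0000328 × 8760) = 0.75027
R(C5) = exp(−0.0000186 × 8760) = 0.84965
R(C6) = exp(−0.0000159 × 8760) = 0.86998
Series (C1 and C2): 0.98998 × 0.77975 = 0.77194
Parallel ([0.77194] and C3): 1 − (1 − 0.77194)(1 − 0.81967) = 0.95887
Series (C5 and C6): 0.84965 × 0.86998 = 0.73918
Parallel (C4 and [0.73918]): 1 − (1 − 0.75027)(1 − 0.73918) = 0.93487
Series ([0.95887] and [0.93487]): 0.95887 × 0.93487 = 0.896

0.896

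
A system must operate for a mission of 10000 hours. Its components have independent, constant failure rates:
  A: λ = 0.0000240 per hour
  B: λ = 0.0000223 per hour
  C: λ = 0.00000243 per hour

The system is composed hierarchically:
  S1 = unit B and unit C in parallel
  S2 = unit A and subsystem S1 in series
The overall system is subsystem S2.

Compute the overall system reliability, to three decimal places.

0.783

R(A) = exp(−0.0000240 × 10000) = 0.78663
R(B) = exp(−0.0000223 × 10000) = 0.80011
R(C) = exp(−0.00000243 × 10000) = 0.97599
Parallel (B and C): 1 − (1 − 0.80011)(1 − 0.97599) = 0.99520
Series (A and [0.99520]): 0.78663 × 0.99520 = 0.783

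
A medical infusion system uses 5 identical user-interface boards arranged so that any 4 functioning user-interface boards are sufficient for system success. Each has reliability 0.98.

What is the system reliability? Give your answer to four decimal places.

R = Σ_{i=4}^{5} C(5,i) p^i (1−p)^{5−i} with p = 0.98
C(5,4)·0.98^4·0.02^1 = 0.092237
C(5,5)·0.98^5·0.02^0 = 0.903921
Sum = 0.9962

0.9962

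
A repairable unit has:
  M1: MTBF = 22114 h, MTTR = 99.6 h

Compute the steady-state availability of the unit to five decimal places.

0.99552

A(M1) = MTBF/(MTBF+MTTR) = 22114/(22114+99.6) = 0.99552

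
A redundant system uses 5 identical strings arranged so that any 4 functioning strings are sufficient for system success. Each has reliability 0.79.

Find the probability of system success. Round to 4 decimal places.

0.7167

R = Σ_{i=4}^{5} C(5,i) p^i (1−p)^{5−i} with p = 0.79
C(5,4)·0.79^4·0.21^1 = 0.408976
C(5,5)·0.79^5·0.21^0 = 0.307706
Sum = 0.7167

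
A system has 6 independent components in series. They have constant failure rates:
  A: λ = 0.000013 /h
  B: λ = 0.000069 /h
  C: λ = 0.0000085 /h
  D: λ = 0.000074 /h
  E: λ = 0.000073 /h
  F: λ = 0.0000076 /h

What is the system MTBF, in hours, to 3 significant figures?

4080

Series of exponential components: λ_sys = Σ λ_i
λ_sys = 0.000013 + 0.000069 + 0.0000085 + 0.000074 + 0.000073 + 0.0000076 = 2.4510e-04 /h
MTBF = 1 / λ_sys = 4080 h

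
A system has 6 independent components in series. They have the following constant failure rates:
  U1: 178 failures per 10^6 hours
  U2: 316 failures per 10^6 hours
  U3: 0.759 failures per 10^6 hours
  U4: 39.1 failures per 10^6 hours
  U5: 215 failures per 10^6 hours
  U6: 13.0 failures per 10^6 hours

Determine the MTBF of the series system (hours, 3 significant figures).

Series of exponential components: λ_sys = Σ λ_i
λ_sys = 0.000178 + 0.000316 + 0.000000759 + 0.0000391 + 0.000215 + 0.0000130 = 7.6186e-04 /h
MTBF = 1 / λ_sys = 1310 h

1310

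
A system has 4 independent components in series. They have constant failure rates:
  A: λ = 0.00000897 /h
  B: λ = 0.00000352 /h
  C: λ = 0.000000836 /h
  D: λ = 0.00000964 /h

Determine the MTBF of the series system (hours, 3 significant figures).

Series of exponential components: λ_sys = Σ λ_i
λ_sys = 0.00000897 + 0.00000352 + 0.000000836 + 0.00000964 = 2.2966e-05 /h
MTBF = 1 / λ_sys = 43500 h

43500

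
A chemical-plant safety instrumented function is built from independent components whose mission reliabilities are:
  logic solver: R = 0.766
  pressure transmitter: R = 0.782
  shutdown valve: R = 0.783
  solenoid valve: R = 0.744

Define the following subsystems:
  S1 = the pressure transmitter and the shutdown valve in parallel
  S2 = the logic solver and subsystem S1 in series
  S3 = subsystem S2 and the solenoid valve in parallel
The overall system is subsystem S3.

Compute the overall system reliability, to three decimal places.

0.931

Parallel (pressure transmitter and shutdown valve): 1 − (1 − 0.78200)(1 − 0.78300) = 0.95269
Series (logic solver and [0.95269]): 0.76600 × 0.95269 = 0.72976
Parallel ([0.72976] and solenoid valve): 1 − (1 − 0.72976)(1 − 0.74400) = 0.931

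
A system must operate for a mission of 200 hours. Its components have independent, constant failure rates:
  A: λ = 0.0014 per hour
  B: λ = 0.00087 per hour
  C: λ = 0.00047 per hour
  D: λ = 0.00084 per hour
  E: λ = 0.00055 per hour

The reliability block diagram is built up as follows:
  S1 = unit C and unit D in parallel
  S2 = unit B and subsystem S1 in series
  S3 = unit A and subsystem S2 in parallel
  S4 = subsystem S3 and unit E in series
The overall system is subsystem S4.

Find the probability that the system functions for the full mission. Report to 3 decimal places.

0.858

R(A) = exp(−0.0014 × 200) = 0.75578
R(B) = exp(−0.00087 × 200) = 0.84030
R(C) = exp(−0.00047 × 200) = 0.91028
R(D) = exp(−0.00084 × 200) = 0.84535
R(E) = exp(−0.00055 × 200) = 0.89583
Parallel (C and D): 1 − (1 − 0.91028)(1 − 0.84535) = 0.98612
Series (B and [0.98612]): 0.84030 × 0.98612 = 0.82864
Parallel (A and [0.82864]): 1 − (1 − 0.75578)(1 − 0.82864) = 0.95815
Series ([0.95815] and E): 0.95815 × 0.89583 = 0.858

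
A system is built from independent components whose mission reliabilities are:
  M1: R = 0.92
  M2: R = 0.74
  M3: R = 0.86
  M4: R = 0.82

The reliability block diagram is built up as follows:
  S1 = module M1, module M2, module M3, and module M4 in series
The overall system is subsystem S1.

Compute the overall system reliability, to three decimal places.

Series (M1, M2, M3, and M4): 0.92000 × 0.74000 × 0.86000 × 0.82000 = 0.480

0.480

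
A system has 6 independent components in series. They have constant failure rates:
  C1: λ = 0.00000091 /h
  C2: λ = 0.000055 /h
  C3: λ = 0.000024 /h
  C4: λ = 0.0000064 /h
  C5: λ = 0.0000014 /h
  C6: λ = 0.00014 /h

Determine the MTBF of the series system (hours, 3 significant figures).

4390

Series of exponential components: λ_sys = Σ λ_i
λ_sys = 0.00000091 + 0.000055 + 0.000024 + 0.0000064 + 0.0000014 + 0.00014 = 2.2771e-04 /h
MTBF = 1 / λ_sys = 4390 h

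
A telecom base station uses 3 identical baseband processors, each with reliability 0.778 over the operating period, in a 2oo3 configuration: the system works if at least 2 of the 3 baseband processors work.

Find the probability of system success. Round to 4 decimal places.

R = Σ_{i=2}^{3} C(3,i) p^i (1−p)^{3−i} with p = 0.778
C(3,2)·0.778^2·0.222^1 = 0.403119
C(3,3)·0.778^3·0.222^0 = 0.470911
Sum = 0.8740

0.8740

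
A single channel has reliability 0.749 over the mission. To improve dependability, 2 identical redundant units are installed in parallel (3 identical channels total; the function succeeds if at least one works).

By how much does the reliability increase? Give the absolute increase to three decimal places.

R_before = 0.749
R_after = 1 − (1 − 0.749)^3 = 0.984
ΔR = 0.984 − 0.749 = 0.235

0.235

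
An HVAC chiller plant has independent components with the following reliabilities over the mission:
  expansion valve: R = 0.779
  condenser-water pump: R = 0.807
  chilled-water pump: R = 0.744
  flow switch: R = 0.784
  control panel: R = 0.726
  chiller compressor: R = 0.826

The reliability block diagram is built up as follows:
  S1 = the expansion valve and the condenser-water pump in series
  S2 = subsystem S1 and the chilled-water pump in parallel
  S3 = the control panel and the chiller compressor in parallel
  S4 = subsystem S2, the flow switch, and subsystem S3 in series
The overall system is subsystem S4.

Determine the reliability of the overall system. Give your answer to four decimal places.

0.6756

Series (expansion valve and condenser-water pump): 0.779000 × 0.807000 = 0.628653
Parallel ([0.628653] and chilled-water pump): 1 − (1 − 0.628653)(1 − 0.744000) = 0.904935
Parallel (control panel and chiller compressor): 1 − (1 − 0.726000)(1 − 0.826000) = 0.952324
Series ([0.904935], flow switch, and [0.952324]): 0.904935 × 0.784000 × 0.952324 = 0.6756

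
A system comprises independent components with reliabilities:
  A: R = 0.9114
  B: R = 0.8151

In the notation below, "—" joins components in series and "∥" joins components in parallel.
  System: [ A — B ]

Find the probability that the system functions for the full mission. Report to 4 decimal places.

0.7429

Series (A and B): 0.911400 × 0.815100 = 0.7429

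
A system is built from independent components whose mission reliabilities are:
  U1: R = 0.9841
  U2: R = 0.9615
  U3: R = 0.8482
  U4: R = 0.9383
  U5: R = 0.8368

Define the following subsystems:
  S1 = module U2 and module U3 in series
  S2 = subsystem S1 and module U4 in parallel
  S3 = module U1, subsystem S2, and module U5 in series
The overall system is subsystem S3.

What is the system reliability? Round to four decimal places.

Series (U2 and U3): 0.961500 × 0.848200 = 0.815544
Parallel ([0.815544] and U4): 1 − (1 − 0.815544)(1 − 0.938300) = 0.988619
Series (U1, [0.988619], and U5): 0.984100 × 0.988619 × 0.836800 = 0.8141

0.8141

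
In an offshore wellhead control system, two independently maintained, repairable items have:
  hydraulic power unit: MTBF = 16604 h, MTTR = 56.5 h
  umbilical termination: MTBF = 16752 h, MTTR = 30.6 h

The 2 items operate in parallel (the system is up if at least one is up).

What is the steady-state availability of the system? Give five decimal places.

0.99999

A(hydraulic power unit) = MTBF/(MTBF+MTTR) = 16604/(16604+56.5) = 0.996609
A(umbilical termination) = MTBF/(MTBF+MTTR) = 16752/(16752+30.6) = 0.998177
Parallel availability: 1 − (1 − 0.996609)(1 − 0.998177) = 0.99999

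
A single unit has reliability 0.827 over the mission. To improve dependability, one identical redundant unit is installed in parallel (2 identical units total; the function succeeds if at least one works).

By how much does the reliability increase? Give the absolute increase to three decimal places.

0.143

R_before = 0.827
R_after = 1 − (1 − 0.827)^2 = 0.970
ΔR = 0.970 − 0.827 = 0.143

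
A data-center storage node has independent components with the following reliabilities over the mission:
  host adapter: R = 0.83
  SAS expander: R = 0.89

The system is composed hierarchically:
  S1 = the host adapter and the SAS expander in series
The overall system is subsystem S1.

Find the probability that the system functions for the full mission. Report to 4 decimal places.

0.7387

Series (host adapter and SAS expander): 0.830000 × 0.890000 = 0.7387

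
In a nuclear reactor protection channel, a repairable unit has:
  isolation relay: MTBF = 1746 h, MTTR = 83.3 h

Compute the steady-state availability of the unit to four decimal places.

0.9545

A(isolation relay) = MTBF/(MTBF+MTTR) = 1746/(1746+83.3) = 0.9545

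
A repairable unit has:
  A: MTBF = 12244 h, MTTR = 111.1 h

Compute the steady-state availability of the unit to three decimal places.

0.991

A(A) = MTBF/(MTBF+MTTR) = 12244/(12244+111.1) = 0.991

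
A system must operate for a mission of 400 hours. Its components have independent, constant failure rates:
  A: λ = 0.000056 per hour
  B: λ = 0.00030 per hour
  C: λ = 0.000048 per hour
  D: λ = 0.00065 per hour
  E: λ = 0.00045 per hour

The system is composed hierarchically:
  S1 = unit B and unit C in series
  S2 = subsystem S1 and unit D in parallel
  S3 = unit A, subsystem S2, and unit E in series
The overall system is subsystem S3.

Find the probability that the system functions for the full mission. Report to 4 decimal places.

0.7925

R(A) = exp(−0.000056 × 400) = 0.977849
R(B) = exp(−0.00030 × 400) = 0.886920
R(C) = exp(−0.000048 × 400) = 0.980983
R(D) = exp(−0.00065 × 400) = 0.771052
R(E) = exp(−0.00045 × 400) = 0.835270
Series (B and C): 0.886920 × 0.980983 = 0.870053
Parallel ([0.870053] and D): 1 − (1 − 0.870053)(1 − 0.771052) = 0.970249
Series (A, [0.970249], and E): 0.977849 × 0.970249 × 0.835270 = 0.7925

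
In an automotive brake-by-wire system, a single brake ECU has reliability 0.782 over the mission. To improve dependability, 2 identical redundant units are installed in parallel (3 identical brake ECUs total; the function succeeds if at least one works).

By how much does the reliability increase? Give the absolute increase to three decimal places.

0.208

R_before = 0.782
R_after = 1 − (1 − 0.782)^3 = 0.990
ΔR = 0.990 − 0.782 = 0.208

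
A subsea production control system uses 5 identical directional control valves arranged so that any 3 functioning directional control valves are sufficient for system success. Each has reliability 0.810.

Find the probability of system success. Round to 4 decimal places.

R = Σ_{i=3}^{5} C(5,i) p^i (1−p)^{5−i} with p = 0.810
C(5,3)·0.810^3·0.190^2 = 0.191850
C(5,4)·0.810^4·0.190^1 = 0.408944
C(5,5)·0.810^5·0.190^0 = 0.348678
Sum = 0.9495

0.9495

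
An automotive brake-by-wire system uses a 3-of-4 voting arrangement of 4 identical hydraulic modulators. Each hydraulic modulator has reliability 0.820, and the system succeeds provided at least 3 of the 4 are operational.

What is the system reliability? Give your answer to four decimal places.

R = Σ_{i=3}^{4} C(4,i) p^i (1−p)^{4−i} with p = 0.820
C(4,3)·0.820^3·0.180^1 = 0.396985
C(4,4)·0.820^4·0.180^0 = 0.452122
Sum = 0.8491

0.8491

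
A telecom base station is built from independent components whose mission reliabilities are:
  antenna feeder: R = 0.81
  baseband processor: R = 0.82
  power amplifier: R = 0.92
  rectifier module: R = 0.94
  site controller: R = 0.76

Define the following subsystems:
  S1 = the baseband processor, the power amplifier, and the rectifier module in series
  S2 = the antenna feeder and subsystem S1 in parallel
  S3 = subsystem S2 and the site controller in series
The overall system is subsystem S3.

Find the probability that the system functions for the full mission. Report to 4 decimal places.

Series (baseband processor, power amplifier, and rectifier module): 0.820000 × 0.920000 × 0.940000 = 0.709136
Parallel (antenna feeder and [0.709136]): 1 − (1 − 0.810000)(1 − 0.709136) = 0.944736
Series ([0.944736] and site controller): 0.944736 × 0.760000 = 0.7180

0.7180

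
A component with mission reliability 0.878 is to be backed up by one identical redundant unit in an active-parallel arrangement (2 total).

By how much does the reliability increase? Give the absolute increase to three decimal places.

0.107

R_before = 0.878
R_after = 1 − (1 − 0.878)^2 = 0.985
ΔR = 0.985 − 0.878 = 0.107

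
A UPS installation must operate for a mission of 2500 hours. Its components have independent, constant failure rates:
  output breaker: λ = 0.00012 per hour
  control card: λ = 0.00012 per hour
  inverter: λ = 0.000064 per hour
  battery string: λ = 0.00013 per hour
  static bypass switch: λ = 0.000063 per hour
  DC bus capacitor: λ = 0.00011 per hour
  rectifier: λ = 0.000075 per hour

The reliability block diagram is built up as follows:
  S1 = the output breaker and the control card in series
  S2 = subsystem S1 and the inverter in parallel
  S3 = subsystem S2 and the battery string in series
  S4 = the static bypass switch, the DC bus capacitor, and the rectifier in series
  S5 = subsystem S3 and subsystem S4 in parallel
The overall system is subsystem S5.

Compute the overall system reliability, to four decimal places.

R(output breaker) = exp(−0.00012 × 2500) = 0.740818
R(control card) = exp(−0.00012 × 2500) = 0.740818
R(inverter) = exp(−0.000064 × 2500) = 0.852144
R(battery string) = exp(−0.00013 × 2500) = 0.722527
R(static bypass switch) = exp(−0.000063 × 2500) = 0.854277
R(DC bus capacitor) = exp(−0.00011 × 2500) = 0.759572
R(rectifier) = exp(−0.000075 × 2500) = 0.829029
Series (output breaker and control card): 0.740818 × 0.740818 = 0.548811
Parallel ([0.548811] and inverter): 1 − (1 − 0.548811)(1 − 0.852144) = 0.933289
Series ([0.933289] and battery string): 0.933289 × 0.722527 = 0.674327
Series (static bypass switch, DC bus capacitor, and rectifier): 0.854277 × 0.759572 × 0.829029 = 0.537944
Parallel ([0.674327] and [0.537944]): 1 − (1 − 0.674327)(1 − 0.537944) = 0.8495

0.8495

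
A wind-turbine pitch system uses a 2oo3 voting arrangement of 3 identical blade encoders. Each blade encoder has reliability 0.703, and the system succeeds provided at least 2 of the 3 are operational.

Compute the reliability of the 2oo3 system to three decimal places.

R = Σ_{i=2}^{3} C(3,i) p^i (1−p)^{3−i} with p = 0.703
C(3,2)·0.703^2·0.297^1 = 0.44034
C(3,3)·0.703^3·0.297^0 = 0.34743
Sum = 0.788

0.788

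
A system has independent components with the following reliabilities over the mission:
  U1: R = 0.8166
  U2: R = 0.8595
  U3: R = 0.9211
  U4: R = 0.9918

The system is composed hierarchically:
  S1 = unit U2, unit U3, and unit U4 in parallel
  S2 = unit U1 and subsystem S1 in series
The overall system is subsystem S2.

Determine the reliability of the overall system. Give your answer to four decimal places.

0.8165

Parallel (U2, U3, and U4): 1 − (1 − 0.859500)(1 − 0.921100)(1 − 0.991800) = 0.999909
Series (U1 and [0.999909]): 0.816600 × 0.999909 = 0.8165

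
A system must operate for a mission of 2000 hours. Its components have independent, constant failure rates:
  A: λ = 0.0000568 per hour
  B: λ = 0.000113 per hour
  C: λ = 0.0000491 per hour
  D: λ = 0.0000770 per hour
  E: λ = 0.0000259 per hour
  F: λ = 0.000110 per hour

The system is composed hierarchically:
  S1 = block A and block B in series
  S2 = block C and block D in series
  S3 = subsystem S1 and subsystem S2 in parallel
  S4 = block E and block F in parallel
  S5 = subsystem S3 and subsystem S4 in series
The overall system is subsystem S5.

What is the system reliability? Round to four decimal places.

R(A) = exp(−0.0000568 × 2000) = 0.892615
R(B) = exp(−0.000113 × 2000) = 0.797718
R(C) = exp(−0.0000491 × 2000) = 0.906468
R(D) = exp(−0.0000770 × 2000) = 0.857272
R(E) = exp(−0.0000259 × 2000) = 0.949519
R(F) = exp(−0.000110 × 2000) = 0.802519
Series (A and B): 0.892615 × 0.797718 = 0.712055
Series (C and D): 0.906468 × 0.857272 = 0.777090
Parallel ([0.712055] and [0.777090]): 1 − (1 − 0.712055)(1 − 0.777090) = 0.935814
Parallel (E and F): 1 − (1 − 0.949519)(1 − 0.802519) = 0.990031
Series ([0.935814] and [0.990031]): 0.935814 × 0.990031 = 0.9265

0.9265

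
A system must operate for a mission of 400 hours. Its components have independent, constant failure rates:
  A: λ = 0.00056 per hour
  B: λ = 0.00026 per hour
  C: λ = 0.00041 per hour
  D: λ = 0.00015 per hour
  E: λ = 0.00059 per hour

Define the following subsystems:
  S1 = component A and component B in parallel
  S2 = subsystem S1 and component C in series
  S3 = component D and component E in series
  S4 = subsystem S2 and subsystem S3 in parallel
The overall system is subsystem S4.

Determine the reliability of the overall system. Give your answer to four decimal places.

R(A) = exp(−0.00056 × 400) = 0.799315
R(B) = exp(−0.00026 × 400) = 0.901225
R(C) = exp(−0.00041 × 400) = 0.848742
R(D) = exp(−0.00015 × 400) = 0.941765
R(E) = exp(−0.00059 × 400) = 0.789781
Parallel (A and B): 1 − (1 − 0.799315)(1 − 0.901225) = 0.980177
Series ([0.980177] and C): 0.980177 × 0.848742 = 0.831917
Series (D and E): 0.941765 × 0.789781 = 0.743788
Parallel ([0.831917] and [0.743788]): 1 − (1 − 0.831917)(1 − 0.743788) = 0.9569

0.9569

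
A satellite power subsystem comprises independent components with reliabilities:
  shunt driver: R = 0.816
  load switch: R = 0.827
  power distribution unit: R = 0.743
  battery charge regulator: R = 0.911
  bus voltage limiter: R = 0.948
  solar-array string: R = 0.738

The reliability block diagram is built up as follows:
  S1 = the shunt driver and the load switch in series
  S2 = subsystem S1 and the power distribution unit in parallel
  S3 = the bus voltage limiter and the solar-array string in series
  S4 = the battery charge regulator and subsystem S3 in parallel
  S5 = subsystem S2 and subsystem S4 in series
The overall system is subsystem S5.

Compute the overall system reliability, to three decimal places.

Series (shunt driver and load switch): 0.81600 × 0.82700 = 0.67483
Parallel ([0.67483] and power distribution unit): 1 − (1 − 0.67483)(1 − 0.74300) = 0.91643
Series (bus voltage limiter and solar-array string): 0.94800 × 0.73800 = 0.69962
Parallel (battery charge regulator and [0.69962]): 1 − (1 − 0.91100)(1 − 0.69962) = 0.97327
Series ([0.91643] and [0.97327]): 0.91643 × 0.97327 = 0.892

0.892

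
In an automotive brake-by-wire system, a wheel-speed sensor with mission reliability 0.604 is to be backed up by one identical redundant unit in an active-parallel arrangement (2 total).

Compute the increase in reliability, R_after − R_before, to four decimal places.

0.2392

R_before = 0.604
R_after = 1 − (1 − 0.604)^2 = 0.8432
ΔR = 0.8432 − 0.604 = 0.2392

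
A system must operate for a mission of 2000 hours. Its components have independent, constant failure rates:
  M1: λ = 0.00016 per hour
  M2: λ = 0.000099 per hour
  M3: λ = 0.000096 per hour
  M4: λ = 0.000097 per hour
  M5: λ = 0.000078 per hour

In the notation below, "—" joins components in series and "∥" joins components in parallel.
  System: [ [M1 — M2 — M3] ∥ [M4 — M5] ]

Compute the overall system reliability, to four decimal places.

0.8499

R(M1) = exp(−0.00016 × 2000) = 0.726149
R(M2) = exp(−0.000099 × 2000) = 0.820370
R(M3) = exp(−0.000096 × 2000) = 0.825307
R(M4) = exp(−0.000097 × 2000) = 0.823658
R(M5) = exp(−0.000078 × 2000) = 0.855559
Series (M1, M2, and M3): 0.726149 × 0.820370 × 0.825307 = 0.491644
Series (M4 and M5): 0.823658 × 0.855559 = 0.704688
Parallel ([0.491644] and [0.704688]): 1 − (1 − 0.491644)(1 − 0.704688) = 0.8499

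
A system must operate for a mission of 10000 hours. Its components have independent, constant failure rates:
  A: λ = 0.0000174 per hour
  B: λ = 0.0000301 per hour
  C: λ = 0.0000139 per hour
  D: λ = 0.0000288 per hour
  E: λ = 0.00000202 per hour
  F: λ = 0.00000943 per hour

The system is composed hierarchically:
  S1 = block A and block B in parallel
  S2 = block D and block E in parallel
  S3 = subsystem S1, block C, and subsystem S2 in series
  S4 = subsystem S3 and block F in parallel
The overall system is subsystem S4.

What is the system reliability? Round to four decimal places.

R(A) = exp(−0.0000174 × 10000) = 0.840297
R(B) = exp(−0.0000301 × 10000) = 0.740078
R(C) = exp(−0.0000139 × 10000) = 0.870228
R(D) = exp(−0.0000288 × 10000) = 0.749762
R(E) = exp(−0.00000202 × 10000) = 0.980003
R(F) = exp(−0.00000943 × 10000) = 0.910010
Parallel (A and B): 1 − (1 − 0.840297)(1 − 0.740078) = 0.958490
Parallel (D and E): 1 − (1 − 0.749762)(1 − 0.980003) = 0.994996
Series ([0.958490], C, and [0.994996]): 0.958490 × 0.870228 × 0.994996 = 0.829931
Parallel ([0.829931] and F): 1 − (1 − 0.829931)(1 − 0.910010) = 0.9847

0.9847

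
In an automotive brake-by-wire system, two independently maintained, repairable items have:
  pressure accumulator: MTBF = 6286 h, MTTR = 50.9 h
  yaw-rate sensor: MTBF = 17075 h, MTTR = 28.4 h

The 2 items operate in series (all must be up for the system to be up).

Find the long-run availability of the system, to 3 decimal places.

0.990

A(pressure accumulator) = MTBF/(MTBF+MTTR) = 6286/(6286+50.9) = 0.991968
A(yaw-rate sensor) = MTBF/(MTBF+MTTR) = 17075/(17075+28.4) = 0.998340
Series availability: 0.991968 × 0.998340 = 0.990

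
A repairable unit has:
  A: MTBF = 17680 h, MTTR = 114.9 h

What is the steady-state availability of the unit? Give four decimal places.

A(A) = MTBF/(MTBF+MTTR) = 17680/(17680+114.9) = 0.9935

0.9935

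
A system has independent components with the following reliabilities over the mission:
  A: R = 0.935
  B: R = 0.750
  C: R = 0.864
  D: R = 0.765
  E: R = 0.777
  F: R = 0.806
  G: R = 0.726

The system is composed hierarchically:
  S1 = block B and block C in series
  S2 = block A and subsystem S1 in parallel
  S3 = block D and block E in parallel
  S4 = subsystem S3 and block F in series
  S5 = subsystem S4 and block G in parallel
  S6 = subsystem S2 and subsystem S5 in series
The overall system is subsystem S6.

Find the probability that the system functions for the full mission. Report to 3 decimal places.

Series (B and C): 0.75000 × 0.86400 = 0.64800
Parallel (A and [0.64800]): 1 − (1 − 0.93500)(1 − 0.64800) = 0.97712
Parallel (D and E): 1 − (1 − 0.76500)(1 − 0.77700) = 0.94760
Series ([0.94760] and F): 0.94760 × 0.80600 = 0.76377
Parallel ([0.76377] and G): 1 − (1 − 0.76377)(1 − 0.72600) = 0.93527
Series ([0.97712] and [0.93527]): 0.97712 × 0.93527 = 0.914

0.914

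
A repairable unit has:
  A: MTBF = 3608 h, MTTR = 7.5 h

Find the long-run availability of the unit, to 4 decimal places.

A(A) = MTBF/(MTBF+MTTR) = 3608/(3608+7.5) = 0.9979

0.9979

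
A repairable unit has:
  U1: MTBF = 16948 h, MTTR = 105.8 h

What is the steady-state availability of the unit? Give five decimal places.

A(U1) = MTBF/(MTBF+MTTR) = 16948/(16948+105.8) = 0.99380

0.99380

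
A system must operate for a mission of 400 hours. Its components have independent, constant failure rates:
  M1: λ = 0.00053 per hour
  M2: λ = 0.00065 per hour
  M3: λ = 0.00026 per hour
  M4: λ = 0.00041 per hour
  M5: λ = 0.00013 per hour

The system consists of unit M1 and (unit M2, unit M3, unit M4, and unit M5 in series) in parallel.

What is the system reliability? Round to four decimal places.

0.9159

R(M1) = exp(−0.00053 × 400) = 0.808965
R(M2) = exp(−0.00065 × 400) = 0.771052
R(M3) = exp(−0.00026 × 400) = 0.901225
R(M4) = exp(−0.00041 × 400) = 0.848742
R(M5) = exp(−0.00013 × 400) = 0.949329
Series (M2, M3, M4, and M5): 0.771052 × 0.901225 × 0.848742 × 0.949329 = 0.559899
Parallel (M1 and [0.559899]): 1 − (1 − 0.808965)(1 − 0.559899) = 0.9159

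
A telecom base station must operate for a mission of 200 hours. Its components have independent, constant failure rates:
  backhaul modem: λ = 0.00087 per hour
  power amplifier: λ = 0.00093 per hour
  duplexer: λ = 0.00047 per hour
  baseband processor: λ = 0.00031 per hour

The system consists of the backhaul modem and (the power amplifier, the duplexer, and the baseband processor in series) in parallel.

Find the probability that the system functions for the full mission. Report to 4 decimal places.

0.9537

R(backhaul modem) = exp(−0.00087 × 200) = 0.840297
R(power amplifier) = exp(−0.00093 × 200) = 0.830274
R(duplexer) = exp(−0.00047 × 200) = 0.910283
R(baseband processor) = exp(−0.00031 × 200) = 0.939883
Series (power amplifier, duplexer, and baseband processor): 0.830274 × 0.910283 × 0.939883 = 0.710349
Parallel (backhaul modem and [0.710349]): 1 − (1 − 0.840297)(1 − 0.710349) = 0.9537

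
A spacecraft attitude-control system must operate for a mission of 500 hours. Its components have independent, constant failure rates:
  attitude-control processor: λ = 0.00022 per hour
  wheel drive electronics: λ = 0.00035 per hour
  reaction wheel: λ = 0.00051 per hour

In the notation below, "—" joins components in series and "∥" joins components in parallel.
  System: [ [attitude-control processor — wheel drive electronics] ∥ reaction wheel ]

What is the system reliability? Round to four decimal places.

R(attitude-control processor) = exp(−0.00022 × 500) = 0.895834
R(wheel drive electronics) = exp(−0.00035 × 500) = 0.839457
R(reaction wheel) = exp(−0.00051 × 500) = 0.774916
Series (attitude-control processor and wheel drive electronics): 0.895834 × 0.839457 = 0.752014
Parallel ([0.752014] and reaction wheel): 1 − (1 − 0.752014)(1 − 0.774916) = 0.9442

0.9442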